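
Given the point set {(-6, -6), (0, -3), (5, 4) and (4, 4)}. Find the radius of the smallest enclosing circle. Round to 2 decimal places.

The minimum enclosing circle of a finite set is fixed by two of the points (as a diameter) or three (as a circumcircle).
The farthest pair is (-6, -6)–(5, 4) with squared distance 221. The circle on this segment as diameter has centre (-0.5, -1) and r² = 221/4 = 55.25.
Check (0, -3): distance² to centre = 4.25 ≤ 55.25, so it lies inside.
All remaining points lie in this disk, and no smaller disk contains both endpoints, so this is the minimum enclosing circle.
r = √(55.25) ≈ 7.43.

7.43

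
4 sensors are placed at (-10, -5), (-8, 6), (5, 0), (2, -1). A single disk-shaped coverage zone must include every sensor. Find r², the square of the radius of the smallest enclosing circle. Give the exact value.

The minimum enclosing circle of a finite set is fixed by two of the points (as a diameter) or three (as a circumcircle).
The minimum enclosing circle is determined by three boundary points: (-10, -5), (-8, 6), (5, 0).
Their circumcentre is (-195/62, -35/62) with r² = 128125/1922.
The farthest remaining point (2, -1) is at distance² 51245/1922 ≤ 128125/1922.

128125/1922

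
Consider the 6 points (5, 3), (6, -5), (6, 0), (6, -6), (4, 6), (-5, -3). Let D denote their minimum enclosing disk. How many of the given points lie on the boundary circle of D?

3

The minimum enclosing circle of a finite set is fixed by two of the points (as a diameter) or three (as a circumcircle).
The minimum enclosing circle is determined by three boundary points: (6, -6), (4, 6), (-5, -3).
Their circumcentre is (11/7, -4/7) with r² = 2405/49.
The farthest remaining point (6, -5) is at distance² 1922/49 ≤ 2405/49.
The points at distance exactly r from the centre are (6, -6), (4, 6), (-5, -3) — 3 points.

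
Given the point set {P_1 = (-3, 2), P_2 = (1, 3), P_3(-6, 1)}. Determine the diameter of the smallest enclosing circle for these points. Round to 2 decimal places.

Side lengths²: P_1P_2² = 17, P_1P_3² = 10, P_2P_3² = 53.
Since P_2P_3² = 53 ≥ 17 + 10 = 27, the angle opposite P_2P_3 is not acute, so the smallest enclosing circle has P_2P_3 as diameter.
Centre = midpoint of P_2P_3 = (-2.5, 2), r² = 53/4 = 13.25.
Diameter = 2r = 2√(13.25) ≈ 7.28.

7.28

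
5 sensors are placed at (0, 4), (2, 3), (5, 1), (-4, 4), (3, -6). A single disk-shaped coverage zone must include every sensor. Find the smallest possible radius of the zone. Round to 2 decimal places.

A smallest enclosing disk is always determined by at most three of the input points on its boundary.
The farthest pair is (-4, 4)–(3, -6) with squared distance 149. The circle on this segment as diameter has centre (-0.5, -1) and r² = 149/4 = 37.25.
Check (0, 4): distance² to centre = 25.25 ≤ 37.25, so it lies inside.
All remaining points lie in this disk, and no smaller disk contains both endpoints, so this is the minimum enclosing circle.
r = √(37.25) ≈ 6.10.

6.10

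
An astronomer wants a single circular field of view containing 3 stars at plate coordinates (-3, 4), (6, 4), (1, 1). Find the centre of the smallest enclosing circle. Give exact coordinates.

Call the three points A, B, C in the order given.
Side lengths²: AB² = 81, AC² = 25, BC² = 34.
Since AB² = 81 ≥ 34 + 25 = 59, the angle opposite AB is not acute, so the smallest enclosing circle has AB as diameter.
Centre = midpoint of AB = (1.5, 4), r² = 81/4 = 20.25.
Centre = (1.5, 4).

(1.5, 4)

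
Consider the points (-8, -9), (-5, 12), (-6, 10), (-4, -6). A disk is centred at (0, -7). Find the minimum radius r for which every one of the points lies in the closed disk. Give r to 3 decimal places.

19.647

The required radius is the distance from (0, -7) to the farthest point.
Squared distances: 68, 386, 325, 17.
Maximum is 386, attained at (-5, 12).
r = √386 ≈ 19.647.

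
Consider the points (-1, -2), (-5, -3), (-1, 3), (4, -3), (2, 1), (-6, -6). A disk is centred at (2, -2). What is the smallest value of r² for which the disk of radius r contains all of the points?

The required radius is the distance from (2, -2) to the farthest point.
Squared distances: 9, 50, 34, 5, 9, 80.
Maximum is 80, attained at (-6, -6).

80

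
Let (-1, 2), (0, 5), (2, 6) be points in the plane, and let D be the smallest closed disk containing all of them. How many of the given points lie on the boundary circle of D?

2

Call the three points A, B, C in the order given.
Side lengths²: AB² = 10, AC² = 25, BC² = 5.
Since AC² = 25 ≥ 10 + 5 = 15, the angle opposite AC is not acute, so the smallest enclosing circle has AC as diameter.
Centre = midpoint of AC = (0.5, 4), r² = 25/4 = 6.25.
The points at distance exactly r from the centre are (-1, 2), (2, 6) — 2 points.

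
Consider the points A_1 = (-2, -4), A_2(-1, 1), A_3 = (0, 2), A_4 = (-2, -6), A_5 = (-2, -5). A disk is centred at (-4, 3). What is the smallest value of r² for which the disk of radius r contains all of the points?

85

The required radius is the distance from (-4, 3) to the farthest point.
Squared distances: 53, 13, 17, 85, 68.
Maximum is 85, attained at A_4.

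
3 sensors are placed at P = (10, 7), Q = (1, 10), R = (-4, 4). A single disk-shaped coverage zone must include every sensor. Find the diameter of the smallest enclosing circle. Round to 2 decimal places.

14.32

Side lengths²: PQ² = 90, PR² = 205, QR² = 61.
Since PR² = 205 ≥ 90 + 61 = 151, the angle opposite PR is not acute, so the smallest enclosing circle has PR as diameter.
Centre = midpoint of PR = (3, 5.5), r² = 205/4 = 51.25.
Diameter = 2r = 2√(51.25) ≈ 14.32.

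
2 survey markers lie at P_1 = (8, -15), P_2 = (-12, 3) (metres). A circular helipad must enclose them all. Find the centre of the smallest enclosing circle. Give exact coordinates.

(-2, -6)

The smallest circle enclosing two points has them as diameter endpoints.
Centre = midpoint = (-2, -6); r² = |P_1P_2|²/4 = 724/4 = 181.
Centre = (-2, -6).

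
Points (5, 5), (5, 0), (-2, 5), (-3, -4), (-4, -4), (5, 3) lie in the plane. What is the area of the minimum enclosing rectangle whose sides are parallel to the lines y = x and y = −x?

In coordinates u = x + y, v = x − y the rectangle is axis-aligned; the map (x,y)→(u,v) scales areas by 2.
u-values: 10, 5, 3, -7, -8, 8; range = 10 − (-8) = 18.
v-values: 0, 5, -7, 1, 0, 2; range = 5 − (-7) = 12.
Area = (18 × 12) / 2 = 108.

108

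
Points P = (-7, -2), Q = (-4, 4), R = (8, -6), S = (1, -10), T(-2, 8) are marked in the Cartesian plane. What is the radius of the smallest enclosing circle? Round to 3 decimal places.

By Welzl's lemma the MEC is supported by two points (diametrically opposite) or three points (on a circumcircle).
The minimum enclosing circle is determined by three boundary points: R, S, T.
Their circumcentre is (19/46, -39/46) with r² = 88985/1058.
The farthest remaining point P is at distance² 59545/1058 ≤ 88985/1058.
r = √(88985/1058) ≈ 9.171.

9.171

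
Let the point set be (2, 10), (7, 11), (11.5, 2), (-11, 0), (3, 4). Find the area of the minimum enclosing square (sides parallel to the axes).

506.25

The bounding box has width 22.5 and height 11.
An axis-aligned square enclosing the set must have side ≥ max(width, height).
So the minimum side is max(22.5, 11) = 22.5.
Area = 22.5² = 506.25.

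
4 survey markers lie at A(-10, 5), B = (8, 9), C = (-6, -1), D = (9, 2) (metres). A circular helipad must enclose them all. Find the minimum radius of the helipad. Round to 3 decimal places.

By Welzl's lemma the MEC is supported by two points (diametrically opposite) or three points (on a circumcircle).
The minimum enclosing circle is determined by three boundary points: A, B, D.
Their circumcentre is (-5/13, 55/13) with r² = 15725/169.
The farthest remaining point C is at distance² 9953/169 ≤ 15725/169.
r = √(15725/169) ≈ 9.646.

9.646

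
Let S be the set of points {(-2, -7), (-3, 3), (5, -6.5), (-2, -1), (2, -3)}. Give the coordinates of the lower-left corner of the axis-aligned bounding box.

x-range [-3, 5], y-range [-7, 3].
The lower-left corner is (-3, -7).

(-3, -7)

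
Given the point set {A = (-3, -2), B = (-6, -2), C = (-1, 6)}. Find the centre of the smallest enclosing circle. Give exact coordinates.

Side lengths²: AB² = 9, AC² = 68, BC² = 89.
Since BC² = 89 ≥ 68 + 9 = 77, the angle opposite BC is not acute, so the smallest enclosing circle has BC as diameter.
Centre = midpoint of BC = (-3.5, 2), r² = 89/4 = 22.25.
Centre = (-3.5, 2).

(-3.5, 2)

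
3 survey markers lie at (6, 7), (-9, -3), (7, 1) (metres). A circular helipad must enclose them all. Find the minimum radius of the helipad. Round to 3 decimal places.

9.014

Call the three points A, B, C in the order given.
Side lengths²: AB² = 325, AC² = 37, BC² = 272.
Since AB² = 325 ≥ 272 + 37 = 309, the angle opposite AB is not acute, so the smallest enclosing circle has AB as diameter.
Centre = midpoint of AB = (-1.5, 2), r² = 325/4 = 81.25.
r = √(81.25) ≈ 9.014.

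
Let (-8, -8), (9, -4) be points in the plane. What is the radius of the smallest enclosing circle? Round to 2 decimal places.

8.73

The smallest circle enclosing two points has them as diameter endpoints.
Centre = midpoint = (0.5, -6); r² = |(-8, -8)−(9, -4)|²/4 = 305/4 = 76.25.
r = √(76.25) ≈ 8.73.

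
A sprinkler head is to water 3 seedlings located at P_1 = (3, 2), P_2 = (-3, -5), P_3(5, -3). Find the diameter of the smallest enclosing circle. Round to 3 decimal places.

Side lengths²: P_1P_2² = 85, P_1P_3² = 29, P_2P_3² = 68.
Since P_1P_2² = 85 < 68 + 29 = 97, the triangle is acute, so the smallest enclosing circle is the circumcircle.
Circumcentre = (21/44, -21/11), r² = 41905/1936.
Diameter = 2r = 2√(41905/1936) ≈ 9.305.

9.305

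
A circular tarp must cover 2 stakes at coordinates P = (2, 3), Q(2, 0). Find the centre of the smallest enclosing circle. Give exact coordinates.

The smallest circle enclosing two points has them as diameter endpoints.
Centre = midpoint = (2, 1.5); r² = |PQ|²/4 = 9/4 = 2.25.
Centre = (2, 1.5).

(2, 1.5)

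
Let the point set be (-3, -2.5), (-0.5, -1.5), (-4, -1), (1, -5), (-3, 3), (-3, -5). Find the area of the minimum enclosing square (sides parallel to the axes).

The bounding box has width 5 and height 8.
An axis-aligned square enclosing the set must have side ≥ max(width, height).
So the minimum side is max(5, 8) = 8.
Area = 8² = 64.

64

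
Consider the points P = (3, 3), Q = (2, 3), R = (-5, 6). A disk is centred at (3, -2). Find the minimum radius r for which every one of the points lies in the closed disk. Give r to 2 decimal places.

11.31

The required radius is the distance from (3, -2) to the farthest point.
Squared distances: 25, 26, 128.
Maximum is 128, attained at R.
r = √128 ≈ 11.31.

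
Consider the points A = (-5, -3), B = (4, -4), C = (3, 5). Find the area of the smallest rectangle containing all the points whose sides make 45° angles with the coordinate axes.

In coordinates u = x + y, v = x − y the rectangle is axis-aligned; the map (x,y)→(u,v) scales areas by 2.
u-values: -8, 0, 8; range = 8 − (-8) = 16.
v-values: -2, 8, -2; range = 8 − (-2) = 10.
Area = (16 × 10) / 2 = 80.

80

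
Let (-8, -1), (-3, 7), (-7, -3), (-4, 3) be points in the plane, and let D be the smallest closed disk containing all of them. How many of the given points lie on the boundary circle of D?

A smallest enclosing disk is always determined by at most three of the input points on its boundary.
The farthest pair is (-3, 7)–(-7, -3) with squared distance 116. The circle on this segment as diameter has centre (-5, 2) and r² = 116/4 = 29.
Check (-8, -1): distance² to centre = 18 ≤ 29, so it lies inside.
All remaining points lie in this disk, and no smaller disk contains both endpoints, so this is the minimum enclosing circle.
The points at distance exactly r from the centre are (-3, 7), (-7, -3) — 2 points.

2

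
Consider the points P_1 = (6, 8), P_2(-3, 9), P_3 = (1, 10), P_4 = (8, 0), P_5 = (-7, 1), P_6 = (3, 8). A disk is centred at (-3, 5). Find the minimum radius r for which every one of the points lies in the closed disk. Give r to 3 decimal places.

12.083

The required radius is the distance from (-3, 5) to the farthest point.
Squared distances: 90, 16, 41, 146, 32, 45.
Maximum is 146, attained at P_4.
r = √146 ≈ 12.083.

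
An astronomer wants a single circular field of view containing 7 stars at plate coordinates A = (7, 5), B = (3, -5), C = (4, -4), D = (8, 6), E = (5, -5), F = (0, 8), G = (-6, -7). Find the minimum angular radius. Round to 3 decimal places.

By Welzl's lemma the MEC is supported by two points (diametrically opposite) or three points (on a circumcircle).
The farthest pair is D–G with squared distance 365. The circle on this segment as diameter has centre (1, -0.5) and r² = 365/4 = 91.25.
Check A: distance² to centre = 66.25 ≤ 91.25, so it lies inside.
All remaining points lie in this disk, and no smaller disk contains both endpoints, so this is the minimum enclosing circle.
r = √(91.25) ≈ 9.552.

9.552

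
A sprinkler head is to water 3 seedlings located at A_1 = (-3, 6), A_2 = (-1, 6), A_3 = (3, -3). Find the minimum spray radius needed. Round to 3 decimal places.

5.408

Side lengths²: A_1A_2² = 4, A_1A_3² = 117, A_2A_3² = 97.
Since A_1A_3² = 117 ≥ 97 + 4 = 101, the angle opposite A_1A_3 is not acute, so the smallest enclosing circle has A_1A_3 as diameter.
Centre = midpoint of A_1A_3 = (0, 1.5), r² = 117/4 = 29.25.
r = √(29.25) ≈ 5.408.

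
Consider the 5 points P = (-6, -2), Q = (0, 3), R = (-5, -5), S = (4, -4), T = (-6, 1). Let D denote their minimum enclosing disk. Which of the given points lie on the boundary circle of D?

S, T

By Welzl's lemma the MEC is supported by two points (diametrically opposite) or three points (on a circumcircle).
The farthest pair is S–T with squared distance 125. The circle on this segment as diameter has centre (-1, -1.5) and r² = 125/4 = 31.25.
Check P: distance² to centre = 25.25 ≤ 31.25, so it lies inside.
All remaining points lie in this disk, and no smaller disk contains both endpoints, so this is the minimum enclosing circle.
The points at distance exactly r from the centre are S, T — 2 points.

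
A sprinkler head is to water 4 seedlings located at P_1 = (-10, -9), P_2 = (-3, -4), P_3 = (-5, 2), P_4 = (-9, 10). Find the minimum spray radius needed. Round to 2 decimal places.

9.51

The minimum enclosing circle of a finite set is fixed by two of the points (as a diameter) or three (as a circumcircle).
The farthest pair is P_1–P_4 with squared distance 362. The circle on this segment as diameter has centre (-9.5, 0.5) and r² = 362/4 = 90.5.
Check P_2: distance² to centre = 62.5 ≤ 90.5, so it lies inside.
All remaining points lie in this disk, and no smaller disk contains both endpoints, so this is the minimum enclosing circle.
r = √(90.5) ≈ 9.51.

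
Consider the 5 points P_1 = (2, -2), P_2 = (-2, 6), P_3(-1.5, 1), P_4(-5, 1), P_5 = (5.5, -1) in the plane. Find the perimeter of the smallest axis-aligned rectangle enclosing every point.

37

Width = max x − min x = 5.5 − (-5) = 10.5.
Height = max y − min y = 6 − (-2) = 8.
Perimeter = 2(10.5 + 8) = 37.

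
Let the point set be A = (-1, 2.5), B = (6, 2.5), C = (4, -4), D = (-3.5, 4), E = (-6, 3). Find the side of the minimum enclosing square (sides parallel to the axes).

The bounding box has width 12 and height 8.
An axis-aligned square enclosing the set must have side ≥ max(width, height).
So the minimum side is max(12, 8) = 12.

12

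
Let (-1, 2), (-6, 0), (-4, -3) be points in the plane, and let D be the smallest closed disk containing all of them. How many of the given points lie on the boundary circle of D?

3

Call the three points A, B, C in the order given.
Side lengths²: AB² = 29, AC² = 34, BC² = 13.
Since AC² = 34 < 29 + 13 = 42, the triangle is acute, so the smallest enclosing circle is the circumcircle.
Circumcentre = (-115/38, -7/38), r² = 6409/722.
The points at distance exactly r from the centre are (-1, 2), (-6, 0), (-4, -3) — 3 points.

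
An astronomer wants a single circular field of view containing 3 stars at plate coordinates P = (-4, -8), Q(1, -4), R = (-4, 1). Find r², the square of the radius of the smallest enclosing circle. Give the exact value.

20.5

Side lengths²: PQ² = 41, PR² = 81, QR² = 50.
Since PR² = 81 < 50 + 41 = 91, the triangle is acute, so the smallest enclosing circle is the circumcircle.
Circumcentre = (-3.5, -3.5), r² = 20.5.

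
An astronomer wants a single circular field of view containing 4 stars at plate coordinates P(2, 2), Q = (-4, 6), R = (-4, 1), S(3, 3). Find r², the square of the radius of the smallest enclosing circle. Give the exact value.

1537/98

The minimum enclosing circle is determined by three boundary points: Q, R, S.
Their circumcentre is (-13/14, 3.5) with r² = 1537/98.
The farthest remaining point P is at distance² 1061/98 ≤ 1537/98.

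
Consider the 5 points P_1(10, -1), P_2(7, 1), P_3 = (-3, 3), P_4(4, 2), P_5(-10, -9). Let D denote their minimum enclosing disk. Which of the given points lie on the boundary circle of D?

The minimum enclosing circle of a finite set is fixed by two of the points (as a diameter) or three (as a circumcircle).
The farthest pair is P_1–P_5 with squared distance 464. The circle on this segment as diameter has centre (0, -5) and r² = 464/4 = 116.
Check P_2: distance² to centre = 85 ≤ 116, so it lies inside.
All remaining points lie in this disk, and no smaller disk contains both endpoints, so this is the minimum enclosing circle.
The points at distance exactly r from the centre are P_1, P_5 — 2 points.

P_1, P_5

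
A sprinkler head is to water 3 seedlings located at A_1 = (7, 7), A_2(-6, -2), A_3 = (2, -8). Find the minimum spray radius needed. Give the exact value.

Side lengths²: A_1A_2² = 250, A_1A_3² = 250, A_2A_3² = 100.
Since A_1A_3² = 250 < 250 + 100 = 350, the triangle is acute, so the smallest enclosing circle is the circumcircle.
Circumcentre = (2, 1/3), r² = 625/9.
r = √(625/9) = 25/3.

25/3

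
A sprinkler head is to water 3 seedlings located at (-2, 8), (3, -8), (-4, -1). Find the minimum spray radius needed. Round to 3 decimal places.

8.382

Call the three points A, B, C in the order given.
Side lengths²: AB² = 281, AC² = 85, BC² = 98.
Since AB² = 281 ≥ 98 + 85 = 183, the angle opposite AB is not acute, so the smallest enclosing circle has AB as diameter.
Centre = midpoint of AB = (0.5, 0), r² = 281/4 = 70.25.
r = √(70.25) ≈ 8.382.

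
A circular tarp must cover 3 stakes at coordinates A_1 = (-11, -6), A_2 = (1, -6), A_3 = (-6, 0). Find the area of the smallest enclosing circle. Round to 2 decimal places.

Side lengths²: A_1A_2² = 144, A_1A_3² = 61, A_2A_3² = 85.
Since A_1A_2² = 144 < 85 + 61 = 146, the triangle is acute, so the smallest enclosing circle is the circumcircle.
Circumcentre = (-5, -71/12), r² = 5185/144.
Area = π·r² = π·5185/144 ≈ 113.12.

113.12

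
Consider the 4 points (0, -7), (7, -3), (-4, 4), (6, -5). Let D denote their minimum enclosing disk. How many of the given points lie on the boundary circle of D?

2

By Welzl's lemma the MEC is supported by two points (diametrically opposite) or three points (on a circumcircle).
The farthest pair is (-4, 4)–(6, -5) with squared distance 181. The circle on this segment as diameter has centre (1, -0.5) and r² = 181/4 = 45.25.
Check (0, -7): distance² to centre = 43.25 ≤ 45.25, so it lies inside.
All remaining points lie in this disk, and no smaller disk contains both endpoints, so this is the minimum enclosing circle.
The points at distance exactly r from the centre are (-4, 4), (6, -5) — 2 points.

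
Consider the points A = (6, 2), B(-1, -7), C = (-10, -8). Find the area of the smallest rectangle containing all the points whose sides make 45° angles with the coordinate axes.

104

In coordinates u = x + y, v = x − y the rectangle is axis-aligned; the map (x,y)→(u,v) scales areas by 2.
u-values: 8, -8, -18; range = 8 − (-18) = 26.
v-values: 4, 6, -2; range = 6 − (-2) = 8.
Area = (26 × 8) / 2 = 104.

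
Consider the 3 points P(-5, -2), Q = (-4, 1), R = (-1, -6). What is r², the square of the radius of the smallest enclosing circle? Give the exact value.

14.5

Side lengths²: PQ² = 10, PR² = 32, QR² = 58.
Since QR² = 58 ≥ 32 + 10 = 42, the angle opposite QR is not acute, so the smallest enclosing circle has QR as diameter.
Centre = midpoint of QR = (-2.5, -2.5), r² = 58/4 = 14.5.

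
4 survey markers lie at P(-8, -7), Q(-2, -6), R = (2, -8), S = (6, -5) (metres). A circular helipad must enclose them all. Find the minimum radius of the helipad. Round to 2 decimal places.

7.07

A smallest enclosing disk is always determined by at most three of the input points on its boundary.
The farthest pair is P–S with squared distance 200. The circle on this segment as diameter has centre (-1, -6) and r² = 200/4 = 50.
Check Q: distance² to centre = 1 ≤ 50, so it lies inside.
All remaining points lie in this disk, and no smaller disk contains both endpoints, so this is the minimum enclosing circle.
r = √50 ≈ 7.07.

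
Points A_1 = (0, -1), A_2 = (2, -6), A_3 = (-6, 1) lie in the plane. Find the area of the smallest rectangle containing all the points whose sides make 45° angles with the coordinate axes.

In coordinates u = x + y, v = x − y the rectangle is axis-aligned; the map (x,y)→(u,v) scales areas by 2.
u-values: -1, -4, -5; range = -1 − (-5) = 4.
v-values: 1, 8, -7; range = 8 − (-7) = 15.
Area = (4 × 15) / 2 = 30.

30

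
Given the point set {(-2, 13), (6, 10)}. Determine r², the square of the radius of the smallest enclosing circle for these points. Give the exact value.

18.25

The smallest circle enclosing two points has them as diameter endpoints.
Centre = midpoint = (2, 11.5); r² = |(-2, 13)−(6, 10)|²/4 = 73/4 = 18.25.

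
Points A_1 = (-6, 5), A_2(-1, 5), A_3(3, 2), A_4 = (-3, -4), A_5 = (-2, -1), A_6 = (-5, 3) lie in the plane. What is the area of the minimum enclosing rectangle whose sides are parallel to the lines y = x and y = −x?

72

In coordinates u = x + y, v = x − y the rectangle is axis-aligned; the map (x,y)→(u,v) scales areas by 2.
u-values: -1, 4, 5, -7, -3, -2; range = 5 − (-7) = 12.
v-values: -11, -6, 1, 1, -1, -8; range = 1 − (-11) = 12.
Area = (12 × 12) / 2 = 72.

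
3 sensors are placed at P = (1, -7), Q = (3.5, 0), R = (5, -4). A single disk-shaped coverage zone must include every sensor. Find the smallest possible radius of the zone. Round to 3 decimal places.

Side lengths²: PQ² = 55.25, PR² = 25, QR² = 18.25.
Since PQ² = 55.25 ≥ 25 + 18.25 = 43.25, the angle opposite PQ is not acute, so the smallest enclosing circle has PQ as diameter.
Centre = midpoint of PQ = (2.25, -3.5), r² = 55.25/4 = 13.8125.
r = √(13.8125) ≈ 3.717.

3.717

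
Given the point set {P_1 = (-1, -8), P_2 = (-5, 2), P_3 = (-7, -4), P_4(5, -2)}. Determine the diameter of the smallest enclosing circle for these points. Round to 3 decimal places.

12.187

A smallest enclosing disk is always determined by at most three of the input points on its boundary.
The minimum enclosing circle is determined by three boundary points: P_2, P_3, P_4.
Their circumcentre is (-18/17, -45/17) with r² = 10730/289.
The farthest remaining point P_1 is at distance² 8282/289 ≤ 10730/289.
Diameter = 2r = 2√(10730/289) ≈ 12.187.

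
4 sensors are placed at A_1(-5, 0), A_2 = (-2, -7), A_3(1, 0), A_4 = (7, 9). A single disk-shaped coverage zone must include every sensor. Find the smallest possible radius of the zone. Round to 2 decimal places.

The minimum enclosing circle of a finite set is fixed by two of the points (as a diameter) or three (as a circumcircle).
The farthest pair is A_2–A_4 with squared distance 337. The circle on this segment as diameter has centre (2.5, 1) and r² = 337/4 = 84.25.
Check A_1: distance² to centre = 57.25 ≤ 84.25, so it lies inside.
All remaining points lie in this disk, and no smaller disk contains both endpoints, so this is the minimum enclosing circle.
r = √(84.25) ≈ 9.18.

9.18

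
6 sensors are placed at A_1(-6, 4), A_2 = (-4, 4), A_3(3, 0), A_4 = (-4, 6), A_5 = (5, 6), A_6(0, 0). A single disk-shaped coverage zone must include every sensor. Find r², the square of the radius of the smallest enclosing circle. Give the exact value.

60625/1922

The minimum enclosing circle of a finite set is fixed by two of the points (as a diameter) or three (as a circumcircle).
The minimum enclosing circle is determined by three boundary points: A_1, A_3, A_5.
Their circumcentre is (-25/62, 277/62) with r² = 60625/1922.
The farthest remaining point A_6 is at distance² 38677/1922 ≤ 60625/1922.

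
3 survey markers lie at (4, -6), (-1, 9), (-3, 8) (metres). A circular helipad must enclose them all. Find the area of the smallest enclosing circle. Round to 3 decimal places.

Call the three points A, B, C in the order given.
Side lengths²: AB² = 250, AC² = 245, BC² = 5.
Since AB² = 250 ≥ 245 + 5 = 250, the angle opposite AB is not acute, so the smallest enclosing circle has AB as diameter.
Centre = midpoint of AB = (1.5, 1.5), r² = 250/4 = 62.5.
Area = π·r² = π·62.5 ≈ 196.350.

196.350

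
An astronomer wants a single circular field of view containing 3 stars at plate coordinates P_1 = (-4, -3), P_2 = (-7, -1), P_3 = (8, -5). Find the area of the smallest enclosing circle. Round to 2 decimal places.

Side lengths²: P_1P_2² = 13, P_1P_3² = 148, P_2P_3² = 241.
Since P_2P_3² = 241 ≥ 148 + 13 = 161, the angle opposite P_2P_3 is not acute, so the smallest enclosing circle has P_2P_3 as diameter.
Centre = midpoint of P_2P_3 = (0.5, -3), r² = 241/4 = 60.25.
Area = π·r² = π·60.25 ≈ 189.28.

189.28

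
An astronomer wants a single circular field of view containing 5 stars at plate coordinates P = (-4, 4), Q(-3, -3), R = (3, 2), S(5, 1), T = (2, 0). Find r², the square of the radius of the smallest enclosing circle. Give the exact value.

25

The minimum enclosing circle is determined by three boundary points: P, Q, S.
Their circumcentre is (0, 1) with r² = 25.
The farthest remaining point R is at distance² 10 ≤ 25.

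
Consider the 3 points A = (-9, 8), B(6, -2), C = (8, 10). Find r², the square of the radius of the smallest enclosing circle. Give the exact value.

88.083125

Side lengths²: AB² = 325, AC² = 293, BC² = 148.
Since AB² = 325 < 293 + 148 = 441, the triangle is acute, so the smallest enclosing circle is the circumcircle.
Circumcentre = (-0.05, 5.175), r² = 88.083125.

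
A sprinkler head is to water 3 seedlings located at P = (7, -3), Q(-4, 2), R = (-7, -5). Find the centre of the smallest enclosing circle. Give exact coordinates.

(-1/46, -177/46)

Side lengths²: PQ² = 146, PR² = 200, QR² = 58.
Since PR² = 200 < 146 + 58 = 204, the triangle is acute, so the smallest enclosing circle is the circumcircle.
Circumcentre = (-1/46, -177/46), r² = 52925/1058.
Centre = (-1/46, -177/46).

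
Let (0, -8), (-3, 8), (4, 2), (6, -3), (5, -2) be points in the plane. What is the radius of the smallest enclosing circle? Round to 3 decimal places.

The farthest pair is (0, -8)–(-3, 8) with squared distance 265. The circle on this segment as diameter has centre (-1.5, 0) and r² = 265/4 = 66.25.
Check (4, 2): distance² to centre = 34.25 ≤ 66.25, so it lies inside.
All remaining points lie in this disk, and no smaller disk contains both endpoints, so this is the minimum enclosing circle.
r = √(66.25) ≈ 8.139.

8.139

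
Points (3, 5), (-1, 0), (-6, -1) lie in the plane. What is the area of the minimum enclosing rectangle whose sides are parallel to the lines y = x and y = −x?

In coordinates u = x + y, v = x − y the rectangle is axis-aligned; the map (x,y)→(u,v) scales areas by 2.
u-values: 8, -1, -7; range = 8 − (-7) = 15.
v-values: -2, -1, -5; range = -1 − (-5) = 4.
Area = (15 × 4) / 2 = 30.

30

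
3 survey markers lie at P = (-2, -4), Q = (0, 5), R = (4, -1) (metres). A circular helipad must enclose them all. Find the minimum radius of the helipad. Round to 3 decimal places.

Side lengths²: PQ² = 85, PR² = 45, QR² = 52.
Since PQ² = 85 < 52 + 45 = 97, the triangle is acute, so the smallest enclosing circle is the circumcircle.
Circumcentre = (-0.4375, 0.375), r² = 21.58203125.
r = √(21.58203125) ≈ 4.646.

4.646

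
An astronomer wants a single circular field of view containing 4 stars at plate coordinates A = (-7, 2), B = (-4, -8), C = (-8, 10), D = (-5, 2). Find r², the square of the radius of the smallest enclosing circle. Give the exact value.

A smallest enclosing disk is always determined by at most three of the input points on its boundary.
The farthest pair is B–C with squared distance 340. The circle on this segment as diameter has centre (-6, 1) and r² = 340/4 = 85.
Check A: distance² to centre = 2 ≤ 85, so it lies inside.
All remaining points lie in this disk, and no smaller disk contains both endpoints, so this is the minimum enclosing circle.

85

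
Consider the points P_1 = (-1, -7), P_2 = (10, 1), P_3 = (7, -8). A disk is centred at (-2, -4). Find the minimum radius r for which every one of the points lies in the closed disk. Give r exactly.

13

The required radius is the distance from (-2, -4) to the farthest point.
Squared distances: 10, 169, 97.
Maximum is 169, attained at P_2.
r = √169 = 13.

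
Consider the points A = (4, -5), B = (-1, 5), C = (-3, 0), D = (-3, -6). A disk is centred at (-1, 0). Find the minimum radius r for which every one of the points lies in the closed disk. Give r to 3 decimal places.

The required radius is the distance from (-1, 0) to the farthest point.
Squared distances: 50, 25, 4, 40.
Maximum is 50, attained at A.
r = √50 ≈ 7.071.

7.071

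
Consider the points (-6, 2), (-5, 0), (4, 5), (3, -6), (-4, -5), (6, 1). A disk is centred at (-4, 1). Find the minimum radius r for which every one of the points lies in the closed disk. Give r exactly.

10

The required radius is the distance from (-4, 1) to the farthest point.
Squared distances: 5, 2, 80, 98, 36, 100.
Maximum is 100, attained at (6, 1).
r = √100 = 10.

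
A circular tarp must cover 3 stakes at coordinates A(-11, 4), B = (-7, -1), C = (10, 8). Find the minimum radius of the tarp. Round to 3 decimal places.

Side lengths²: AB² = 41, AC² = 457, BC² = 370.
Since AC² = 457 ≥ 370 + 41 = 411, the angle opposite AC is not acute, so the smallest enclosing circle has AC as diameter.
Centre = midpoint of AC = (-0.5, 6), r² = 457/4 = 114.25.
r = √(114.25) ≈ 10.689.

10.689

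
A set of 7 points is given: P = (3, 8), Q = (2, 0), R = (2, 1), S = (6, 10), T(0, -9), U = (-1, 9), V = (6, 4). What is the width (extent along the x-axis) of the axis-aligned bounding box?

max x = 6, min x = -1, so width = 7.

7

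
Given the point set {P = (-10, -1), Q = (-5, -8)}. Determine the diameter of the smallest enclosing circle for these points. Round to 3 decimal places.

8.602

The smallest circle enclosing two points has them as diameter endpoints.
Centre = midpoint = (-7.5, -4.5); r² = |PQ|²/4 = 74/4 = 18.5.
Diameter = 2r = 2√(18.5) ≈ 8.602.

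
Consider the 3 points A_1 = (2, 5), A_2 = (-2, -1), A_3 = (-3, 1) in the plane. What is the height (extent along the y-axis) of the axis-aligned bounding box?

max y = 5, min y = -1, so height = 6.

6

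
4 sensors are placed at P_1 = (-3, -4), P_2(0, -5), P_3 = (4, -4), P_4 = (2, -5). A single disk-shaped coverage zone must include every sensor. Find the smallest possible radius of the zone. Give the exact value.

3.5

The farthest pair is P_1–P_3 with squared distance 49. The circle on this segment as diameter has centre (0.5, -4) and r² = 49/4 = 12.25.
Check P_2: distance² to centre = 1.25 ≤ 12.25, so it lies inside.
All remaining points lie in this disk, and no smaller disk contains both endpoints, so this is the minimum enclosing circle.
r = √(12.25) = 3.5.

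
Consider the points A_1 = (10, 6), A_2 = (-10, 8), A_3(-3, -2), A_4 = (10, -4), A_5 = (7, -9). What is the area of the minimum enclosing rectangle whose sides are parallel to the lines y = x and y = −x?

In coordinates u = x + y, v = x − y the rectangle is axis-aligned; the map (x,y)→(u,v) scales areas by 2.
u-values: 16, -2, -5, 6, -2; range = 16 − (-5) = 21.
v-values: 4, -18, -1, 14, 16; range = 16 − (-18) = 34.
Area = (21 × 34) / 2 = 357.

357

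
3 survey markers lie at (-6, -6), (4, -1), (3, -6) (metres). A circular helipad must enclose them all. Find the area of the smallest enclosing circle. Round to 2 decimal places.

98.17

Call the three points A, B, C in the order given.
Side lengths²: AB² = 125, AC² = 81, BC² = 26.
Since AB² = 125 ≥ 81 + 26 = 107, the angle opposite AB is not acute, so the smallest enclosing circle has AB as diameter.
Centre = midpoint of AB = (-1, -3.5), r² = 125/4 = 31.25.
Area = π·r² = π·31.25 ≈ 98.17.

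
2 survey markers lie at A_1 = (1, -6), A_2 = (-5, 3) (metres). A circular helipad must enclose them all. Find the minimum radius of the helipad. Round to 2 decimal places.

The smallest circle enclosing two points has them as diameter endpoints.
Centre = midpoint = (-2, -1.5); r² = |A_1A_2|²/4 = 117/4 = 29.25.
r = √(29.25) ≈ 5.41.

5.41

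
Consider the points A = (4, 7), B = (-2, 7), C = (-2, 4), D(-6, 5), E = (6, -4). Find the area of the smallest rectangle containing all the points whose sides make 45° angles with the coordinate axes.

In coordinates u = x + y, v = x − y the rectangle is axis-aligned; the map (x,y)→(u,v) scales areas by 2.
u-values: 11, 5, 2, -1, 2; range = 11 − (-1) = 12.
v-values: -3, -9, -6, -11, 10; range = 10 − (-11) = 21.
Area = (12 × 21) / 2 = 126.

126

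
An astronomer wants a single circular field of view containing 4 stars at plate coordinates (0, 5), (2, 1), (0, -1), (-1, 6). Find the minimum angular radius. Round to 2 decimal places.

3.54

The farthest pair is (0, -1)–(-1, 6) with squared distance 50. The circle on this segment as diameter has centre (-0.5, 2.5) and r² = 50/4 = 12.5.
Check (0, 5): distance² to centre = 6.5 ≤ 12.5, so it lies inside.
All remaining points lie in this disk, and no smaller disk contains both endpoints, so this is the minimum enclosing circle.
r = √(12.5) ≈ 3.54.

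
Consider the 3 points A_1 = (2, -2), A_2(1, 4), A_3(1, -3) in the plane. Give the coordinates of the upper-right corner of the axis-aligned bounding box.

x-range [1, 2], y-range [-3, 4].
The upper-right corner is (2, 4).

(2, 4)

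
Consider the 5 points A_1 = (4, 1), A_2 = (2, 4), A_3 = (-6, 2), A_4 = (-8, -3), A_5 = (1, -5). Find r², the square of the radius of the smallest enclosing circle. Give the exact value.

9685/242

The minimum enclosing circle is determined by three boundary points: A_1, A_2, A_4.
Their circumcentre is (-45/22, -19/22) with r² = 9685/242.
The farthest remaining point A_5 is at distance² 6385/242 ≤ 9685/242.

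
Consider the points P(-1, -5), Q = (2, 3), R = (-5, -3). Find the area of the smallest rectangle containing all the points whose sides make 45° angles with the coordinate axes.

In coordinates u = x + y, v = x − y the rectangle is axis-aligned; the map (x,y)→(u,v) scales areas by 2.
u-values: -6, 5, -8; range = 5 − (-8) = 13.
v-values: 4, -1, -2; range = 4 − (-2) = 6.
Area = (13 × 6) / 2 = 39.

39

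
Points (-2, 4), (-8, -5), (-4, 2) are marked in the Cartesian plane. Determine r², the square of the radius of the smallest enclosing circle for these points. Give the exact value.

29.25

Call the three points A, B, C in the order given.
Side lengths²: AB² = 117, AC² = 8, BC² = 65.
Since AB² = 117 ≥ 65 + 8 = 73, the angle opposite AB is not acute, so the smallest enclosing circle has AB as diameter.
Centre = midpoint of AB = (-5, -0.5), r² = 117/4 = 29.25.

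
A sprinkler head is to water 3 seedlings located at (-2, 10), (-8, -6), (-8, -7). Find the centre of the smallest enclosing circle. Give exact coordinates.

(-5, 1.5)

Call the three points A, B, C in the order given.
Side lengths²: AB² = 292, AC² = 325, BC² = 1.
Since AC² = 325 ≥ 292 + 1 = 293, the angle opposite AC is not acute, so the smallest enclosing circle has AC as diameter.
Centre = midpoint of AC = (-5, 1.5), r² = 325/4 = 81.25.
Centre = (-5, 1.5).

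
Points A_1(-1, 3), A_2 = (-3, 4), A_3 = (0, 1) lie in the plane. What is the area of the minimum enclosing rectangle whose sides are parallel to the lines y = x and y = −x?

3

In coordinates u = x + y, v = x − y the rectangle is axis-aligned; the map (x,y)→(u,v) scales areas by 2.
u-values: 2, 1, 1; range = 2 − 1 = 1.
v-values: -4, -7, -1; range = -1 − (-7) = 6.
Area = (1 × 6) / 2 = 3.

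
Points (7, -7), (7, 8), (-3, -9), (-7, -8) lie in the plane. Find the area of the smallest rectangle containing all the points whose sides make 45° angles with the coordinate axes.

225

In coordinates u = x + y, v = x − y the rectangle is axis-aligned; the map (x,y)→(u,v) scales areas by 2.
u-values: 0, 15, -12, -15; range = 15 − (-15) = 30.
v-values: 14, -1, 6, 1; range = 14 − (-1) = 15.
Area = (30 × 15) / 2 = 225.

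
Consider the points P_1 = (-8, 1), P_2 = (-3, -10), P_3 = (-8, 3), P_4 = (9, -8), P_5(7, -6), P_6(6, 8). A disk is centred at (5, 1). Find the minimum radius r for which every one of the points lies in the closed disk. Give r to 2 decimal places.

The required radius is the distance from (5, 1) to the farthest point.
Squared distances: 169, 185, 173, 97, 53, 50.
Maximum is 185, attained at P_2.
r = √185 ≈ 13.60.

13.60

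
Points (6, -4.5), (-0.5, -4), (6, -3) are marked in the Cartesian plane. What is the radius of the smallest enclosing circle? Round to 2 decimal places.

3.30

Call the three points A, B, C in the order given.
Side lengths²: AB² = 42.5, AC² = 2.25, BC² = 43.25.
Since BC² = 43.25 < 42.5 + 2.25 = 44.75, the triangle is acute, so the smallest enclosing circle is the circumcircle.
Circumcentre = (145/52, -3.75), r² = 14705/1352.
r = √(14705/1352) ≈ 3.30.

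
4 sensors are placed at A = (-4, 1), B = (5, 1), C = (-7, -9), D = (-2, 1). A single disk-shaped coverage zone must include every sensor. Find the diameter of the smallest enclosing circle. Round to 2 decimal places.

15.62

The farthest pair is B–C with squared distance 244. The circle on this segment as diameter has centre (-1, -4) and r² = 244/4 = 61.
Check A: distance² to centre = 34 ≤ 61, so it lies inside.
All remaining points lie in this disk, and no smaller disk contains both endpoints, so this is the minimum enclosing circle.
Diameter = 2r = 2√61 ≈ 15.62.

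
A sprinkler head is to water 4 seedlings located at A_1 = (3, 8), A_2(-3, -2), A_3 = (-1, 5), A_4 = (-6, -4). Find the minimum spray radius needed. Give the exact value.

7.5

The farthest pair is A_1–A_4 with squared distance 225. The circle on this segment as diameter has centre (-1.5, 2) and r² = 225/4 = 56.25.
Check A_2: distance² to centre = 18.25 ≤ 56.25, so it lies inside.
All remaining points lie in this disk, and no smaller disk contains both endpoints, so this is the minimum enclosing circle.
r = √(56.25) = 7.5.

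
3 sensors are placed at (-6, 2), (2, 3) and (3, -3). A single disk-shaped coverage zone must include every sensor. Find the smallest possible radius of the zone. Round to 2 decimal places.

Call the three points A, B, C in the order given.
Side lengths²: AB² = 65, AC² = 106, BC² = 37.
Since AC² = 106 ≥ 65 + 37 = 102, the angle opposite AC is not acute, so the smallest enclosing circle has AC as diameter.
Centre = midpoint of AC = (-1.5, -0.5), r² = 106/4 = 26.5.
r = √(26.5) ≈ 5.15.

5.15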